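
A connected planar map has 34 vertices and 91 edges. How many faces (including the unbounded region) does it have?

59

Euler's formula for a connected plane graph: V − E + F = 2, so F = 2 − 34 + 91 = 59.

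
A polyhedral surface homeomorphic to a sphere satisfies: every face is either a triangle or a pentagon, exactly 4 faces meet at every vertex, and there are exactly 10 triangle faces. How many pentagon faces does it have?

Let x be the number of pentagons; then F = 10 + x.
Edge–face incidences: 2E = 3·10 + 5·x = 30 + 5x.
Every vertex has degree 4, so 4V = 2E.
Euler: V − E + F = 2 ⇒ (2E)/4 − E + (10 + x) = 2.
Multiply by 8: 2·(2E) − 4·(2E) + 8·(10 + x) = 16, i.e. 80 + 8x − 2·(30 + 5x) = 16.
Collecting terms: −2x + 20 = 16, so −2x = −4, so x = 2.
Then 2E = 30 + 5·2 = 40, so E = 20, V = 2E/4 = 10, F = 10 + 2 = 12.

2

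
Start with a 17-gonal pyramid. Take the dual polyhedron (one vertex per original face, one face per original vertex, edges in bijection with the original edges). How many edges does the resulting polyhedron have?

34

The base solid has V = 18, E = 34, F = 18.
The dual swaps V and F and preserves E: V′ = F = 18, E′ = E = 34, F′ = V = 18.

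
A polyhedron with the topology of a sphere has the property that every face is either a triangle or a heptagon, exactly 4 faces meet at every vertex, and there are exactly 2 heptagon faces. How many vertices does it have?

14

Let x be the number of triangles; then F = 2 + x.
Edge–face incidences: 2E = 7·2 + 3·x = 14 + 3x.
Every vertex has degree 4, so 4V = 2E.
Euler: V − E + F = 2 ⇒ (2E)/4 − E + (2 + x) = 2.
Multiply by 8: 2·(2E) − 4·(2E) + 8·(2 + x) = 16, i.e. 16 + 8x − 2·(14 + 3x) = 16.
Collecting terms: 2x − 12 = 16, so 2x = 28, so x = 14.
Then 2E = 14 + 3·14 = 56, so E = 28, V = 2E/4 = 14, F = 2 + 14 = 16.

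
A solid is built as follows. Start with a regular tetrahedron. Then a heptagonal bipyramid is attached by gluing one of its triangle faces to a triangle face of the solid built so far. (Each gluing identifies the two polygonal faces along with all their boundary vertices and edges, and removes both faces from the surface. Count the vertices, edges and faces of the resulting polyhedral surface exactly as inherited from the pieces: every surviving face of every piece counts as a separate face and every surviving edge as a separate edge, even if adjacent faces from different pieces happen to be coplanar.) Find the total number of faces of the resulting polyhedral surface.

16

A regular tetrahedron: V=4, E=6, F=4.
Attach a heptagonal bipyramid (V=9, E=21, F=14) along a 3-gon: merge 3 vertices and 3 edges, delete both glued faces → V=10, E=24, F=16.
Check: V − E + F = 10 − 24 + 16 = 2.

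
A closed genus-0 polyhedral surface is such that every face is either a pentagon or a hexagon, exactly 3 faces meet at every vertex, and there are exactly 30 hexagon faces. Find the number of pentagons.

Let x be the number of pentagons; then F = 30 + x.
Edge–face incidences: 2E = 6·30 + 5·x = 180 + 5x.
Every vertex has degree 3, so 3V = 2E.
Euler: V − E + F = 2 ⇒ (2E)/3 − E + (30 + x) = 2.
Multiply by 6: 2·(2E) − 3·(2E) + 6·(30 + x) = 12, i.e. 180 + 6x − (180 + 5x) = 12.
Collecting terms: x = 12.
Then 2E = 180 + 5·12 = 240, so E = 120, V = 2E/3 = 80, F = 30 + 12 = 42.

12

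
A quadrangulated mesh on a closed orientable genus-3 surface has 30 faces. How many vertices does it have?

χ = 2 − 2·3 = -4, and every face is a square so 4F = 2E.
E = 4·30/2 = 60. Then V = -4 + E − F = -4 + 60 − 30 = 26.

26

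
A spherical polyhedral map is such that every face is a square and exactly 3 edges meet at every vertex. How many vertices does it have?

Each face has 4 edges and each edge borders two faces, so 2E = 4F.
Each vertex has degree 3, so 3V = 2E and hence V = 4F/3.
Euler: V − E + F = 2 ⇒ (4F/3) − (4F/2) + F = 2.
Multiply by 6: (8 − 12 + 6)F = 12, i.e. 2F = 12.
So F = 6, E = 4·6/2 = 12, V = 4·6/3 = 8.

8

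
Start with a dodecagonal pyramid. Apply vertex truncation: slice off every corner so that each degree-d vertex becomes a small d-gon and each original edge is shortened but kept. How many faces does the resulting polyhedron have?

26

The base solid has V = 13, E = 24, F = 13.
Truncation replaces each original edge-end by a new vertex, so V′ = 2E = 48.
Each original edge survives, and each old vertex of degree d contributes d new edges; summing degrees gives Σd = 2E, so E′ = E + 2E = 3E = 72.
Each original face survives and each original vertex becomes one new face: F′ = F + V = 26.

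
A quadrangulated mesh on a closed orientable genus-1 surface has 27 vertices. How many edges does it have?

χ = 2 − 2·1 = 0, and every face is a square so 4F = 2E.
V − E + F = 0 with E = 4F/2 gives 27 − (4/2 − 1)·F = 0, so F = 27 and E = 54.

54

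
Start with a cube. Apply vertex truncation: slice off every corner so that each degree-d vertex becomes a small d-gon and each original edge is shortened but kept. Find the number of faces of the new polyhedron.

The base solid has V = 8, E = 12, F = 6.
Truncation replaces each original edge-end by a new vertex, so V′ = 2E = 24.
Each original edge survives, and each old vertex of degree d contributes d new edges; summing degrees gives Σd = 2E, so E′ = E + 2E = 3E = 36.
Each original face survives and each original vertex becomes one new face: F′ = F + V = 14.

14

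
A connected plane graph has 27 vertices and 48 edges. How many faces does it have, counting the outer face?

23

Euler's formula for a connected plane graph: V − E + F = 2, so F = 2 − 27 + 48 = 23.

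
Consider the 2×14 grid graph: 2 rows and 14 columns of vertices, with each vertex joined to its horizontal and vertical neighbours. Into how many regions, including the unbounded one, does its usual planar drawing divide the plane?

The grid has V = 2·14 = 28 vertices and E = 2·13 + 14·1 = 40 edges.
F = 2 − V + E = 2 − 28 + 40 = 14.

14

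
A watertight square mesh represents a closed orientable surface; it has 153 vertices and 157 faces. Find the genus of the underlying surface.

Every face is a square, so 2E = 4·157 = 628, giving E = 314.
χ = V − E + F = 153 − 314 + 157 = -4.
For a closed orientable surface χ = 2 − 2g, so g = (2 − (-4))/2 = 3.

3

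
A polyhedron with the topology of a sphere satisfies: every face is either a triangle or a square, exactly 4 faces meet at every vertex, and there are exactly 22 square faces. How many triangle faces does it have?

8

Let x be the number of triangles; then F = 22 + x.
Edge–face incidences: 2E = 4·22 + 3·x = 88 + 3x.
Every vertex has degree 4, so 4V = 2E.
Euler: V − E + F = 2 ⇒ (2E)/4 − E + (22 + x) = 2.
Multiply by 8: 2·(2E) − 4·(2E) + 8·(22 + x) = 16, i.e. 176 + 8x − 2·(88 + 3x) = 16.
Collecting terms: 2x = 16, so x = 8.
Then 2E = 88 + 3·8 = 112, so E = 56, V = 2E/4 = 28, F = 22 + 8 = 30.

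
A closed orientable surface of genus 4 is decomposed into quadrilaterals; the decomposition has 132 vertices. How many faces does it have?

χ = 2 − 2·4 = -6, and every face is a square so 4F = 2E.
V − E + F = -6 with E = 4F/2 gives 132 − (4/2 − 1)·F = -6, so F = 138 and E = 276.

138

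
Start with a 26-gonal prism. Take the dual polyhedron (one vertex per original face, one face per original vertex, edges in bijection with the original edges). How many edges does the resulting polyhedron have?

The base solid has V = 52, E = 78, F = 28.
The dual swaps V and F and preserves E: V′ = F = 28, E′ = E = 78, F′ = V = 52.

78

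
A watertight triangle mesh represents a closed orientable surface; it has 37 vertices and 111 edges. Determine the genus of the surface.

Every face is a triangle and each edge borders two faces, so 3F = 2·111, giving F = 74.
χ = V − E + F = 37 − 111 + 74 = 0.
For a closed orientable surface χ = 2 − 2g, so g = (2 − (0))/2 = 1.

1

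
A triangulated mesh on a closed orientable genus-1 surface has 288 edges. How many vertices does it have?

χ = 2 − 2·1 = 0, and every face is a triangle so 3F = 2E.
F = 2E/3 = 192. Then V = 0 + E − F = 0 + 288 − 192 = 96.

96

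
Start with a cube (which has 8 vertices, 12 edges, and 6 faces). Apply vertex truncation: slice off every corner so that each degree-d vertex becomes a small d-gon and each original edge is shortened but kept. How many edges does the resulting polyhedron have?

Truncation replaces each original edge-end by a new vertex, so V′ = 2E = 24.
Each original edge survives, and each old vertex of degree d contributes d new edges; summing degrees gives Σd = 2E, so E′ = E + 2E = 3E = 36.
Each original face survives and each original vertex becomes one new face: F′ = F + V = 14.

36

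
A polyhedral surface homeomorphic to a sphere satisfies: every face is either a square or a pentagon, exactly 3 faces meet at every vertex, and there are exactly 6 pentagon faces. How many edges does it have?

21

Let x be the number of squares; then F = 6 + x.
Edge–face incidences: 2E = 5·6 + 4·x = 30 + 4x.
Every vertex has degree 3, so 3V = 2E.
Euler: V − E + F = 2 ⇒ (2E)/3 − E + (6 + x) = 2.
Multiply by 6: 2·(2E) − 3·(2E) + 6·(6 + x) = 12, i.e. 36 + 6x − (30 + 4x) = 12.
Collecting terms: 2x + 6 = 12, so 2x = 6, so x = 3.
Then 2E = 30 + 4·3 = 42, so E = 21, V = 2E/3 = 14, F = 6 + 3 = 9.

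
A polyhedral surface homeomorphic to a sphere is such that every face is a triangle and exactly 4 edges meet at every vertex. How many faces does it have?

8

Each face has 3 edges and each edge borders two faces, so 2E = 3F.
Each vertex has degree 4, so 4V = 2E and hence V = 3F/4.
Euler: V − E + F = 2 ⇒ (3F/4) − (3F/2) + F = 2.
Multiply by 8: (6 − 12 + 8)F = 16, i.e. 2F = 16.
So F = 8, E = 3·8/2 = 12, V = 3·8/4 = 6.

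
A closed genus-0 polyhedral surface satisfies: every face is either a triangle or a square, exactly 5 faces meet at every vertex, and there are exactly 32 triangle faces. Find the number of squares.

Let x be the number of squares; then F = 32 + x.
Edge–face incidences: 2E = 3·32 + 4·x = 96 + 4x.
Every vertex has degree 5, so 5V = 2E.
Euler: V − E + F = 2 ⇒ (2E)/5 − E + (32 + x) = 2.
Multiply by 10: 2·(2E) − 5·(2E) + 10·(32 + x) = 20, i.e. 320 + 10x − 3·(96 + 4x) = 20.
Collecting terms: −2x + 32 = 20, so −2x = −12, so x = 6.
Then 2E = 96 + 4·6 = 120, so E = 60, V = 2E/5 = 24, F = 32 + 6 = 38.

6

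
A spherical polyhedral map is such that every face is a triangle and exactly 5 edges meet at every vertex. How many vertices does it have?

12

Each face has 3 edges and each edge borders two faces, so 2E = 3F.
Each vertex has degree 5, so 5V = 2E and hence V = 3F/5.
Euler: V − E + F = 2 ⇒ (3F/5) − (3F/2) + F = 2.
Multiply by 10: (6 − 15 + 10)F = 20, i.e. 1F = 20.
So F = 20, E = 3·20/2 = 30, V = 3·20/5 = 12.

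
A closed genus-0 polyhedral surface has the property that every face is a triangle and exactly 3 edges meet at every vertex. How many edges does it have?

Each face has 3 edges and each edge borders two faces, so 2E = 3F.
Each vertex has degree 3, so 3V = 2E and hence V = 3F/3.
Euler: V − E + F = 2 ⇒ (3F/3) − (3F/2) + F = 2.
Multiply by 6: (6 − 9 + 6)F = 12, i.e. 3F = 12.
So F = 4, E = 3·4/2 = 6, V = 3·4/3 = 4.

6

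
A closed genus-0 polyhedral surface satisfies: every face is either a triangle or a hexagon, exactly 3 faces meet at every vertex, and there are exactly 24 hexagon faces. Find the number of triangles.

Let x be the number of triangles; then F = 24 + x.
Edge–face incidences: 2E = 6·24 + 3·x = 144 + 3x.
Every vertex has degree 3, so 3V = 2E.
Euler: V − E + F = 2 ⇒ (2E)/3 − E + (24 + x) = 2.
Multiply by 6: 2·(2E) − 3·(2E) + 6·(24 + x) = 12, i.e. 144 + 6x − (144 + 3x) = 12.
Collecting terms: 3x = 12, so x = 4.
Then 2E = 144 + 3·4 = 156, so E = 78, V = 2E/3 = 52, F = 24 + 4 = 28.

4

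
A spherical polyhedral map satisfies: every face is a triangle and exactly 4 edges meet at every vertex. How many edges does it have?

12

Each face has 3 edges and each edge borders two faces, so 2E = 3F.
Each vertex has degree 4, so 4V = 2E and hence V = 3F/4.
Euler: V − E + F = 2 ⇒ (3F/4) − (3F/2) + F = 2.
Multiply by 8: (6 − 12 + 8)F = 16, i.e. 2F = 16.
So F = 8, E = 3·8/2 = 12, V = 3·8/4 = 6.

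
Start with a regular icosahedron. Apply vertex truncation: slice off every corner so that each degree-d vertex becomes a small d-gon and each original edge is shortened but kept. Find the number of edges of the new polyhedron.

90

The base solid has V = 12, E = 30, F = 20.
Truncation replaces each original edge-end by a new vertex, so V′ = 2E = 60.
Each original edge survives, and each old vertex of degree d contributes d new edges; summing degrees gives Σd = 2E, so E′ = E + 2E = 3E = 90.
Each original face survives and each original vertex becomes one new face: F′ = F + V = 32.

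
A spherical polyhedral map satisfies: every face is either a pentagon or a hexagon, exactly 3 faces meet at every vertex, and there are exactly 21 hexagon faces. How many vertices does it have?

62

Let x be the number of pentagons; then F = 21 + x.
Edge–face incidences: 2E = 6·21 + 5·x = 126 + 5x.
Every vertex has degree 3, so 3V = 2E.
Euler: V − E + F = 2 ⇒ (2E)/3 − E + (21 + x) = 2.
Multiply by 6: 2·(2E) − 3·(2E) + 6·(21 + x) = 12, i.e. 126 + 6x − (126 + 5x) = 12.
Collecting terms: x = 12.
Then 2E = 126 + 5·12 = 186, so E = 93, V = 2E/3 = 62, F = 21 + 12 = 33.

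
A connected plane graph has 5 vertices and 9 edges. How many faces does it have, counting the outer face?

Euler's formula for a connected plane graph: V − E + F = 2, so F = 2 − 5 + 9 = 6.

6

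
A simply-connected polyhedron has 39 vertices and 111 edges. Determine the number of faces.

74

Here V − E + F = 2.
F = 2 − V + E = 2 − 39 + 111 = 74.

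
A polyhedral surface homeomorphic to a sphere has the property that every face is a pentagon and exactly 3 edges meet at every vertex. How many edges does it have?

Each face has 5 edges and each edge borders two faces, so 2E = 5F.
Each vertex has degree 3, so 3V = 2E and hence V = 5F/3.
Euler: V − E + F = 2 ⇒ (5F/3) − (5F/2) + F = 2.
Multiply by 6: (10 − 15 + 6)F = 12, i.e. 1F = 12.
So F = 12, E = 5·12/2 = 30, V = 5·12/3 = 20.

30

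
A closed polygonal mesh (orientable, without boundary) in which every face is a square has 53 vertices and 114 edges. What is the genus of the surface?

3

Every face is a square and each edge borders two faces, so 4F = 2·114, giving F = 57.
χ = V − E + F = 53 − 114 + 57 = -4.
For a closed orientable surface χ = 2 − 2g, so g = (2 − (-4))/2 = 3.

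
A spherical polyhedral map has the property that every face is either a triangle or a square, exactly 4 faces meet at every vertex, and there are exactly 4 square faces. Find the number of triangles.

8

Let x be the number of triangles; then F = 4 + x.
Edge–face incidences: 2E = 4·4 + 3·x = 16 + 3x.
Every vertex has degree 4, so 4V = 2E.
Euler: V − E + F = 2 ⇒ (2E)/4 − E + (4 + x) = 2.
Multiply by 8: 2·(2E) − 4·(2E) + 8·(4 + x) = 16, i.e. 32 + 8x − 2·(16 + 3x) = 16.
Collecting terms: 2x = 16, so x = 8.
Then 2E = 16 + 3·8 = 40, so E = 20, V = 2E/4 = 10, F = 4 + 8 = 12.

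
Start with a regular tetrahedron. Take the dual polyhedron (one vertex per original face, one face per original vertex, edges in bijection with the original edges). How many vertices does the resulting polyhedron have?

4

The base solid has V = 4, E = 6, F = 4.
The dual swaps V and F and preserves E: V′ = F = 4, E′ = E = 6, F′ = V = 4.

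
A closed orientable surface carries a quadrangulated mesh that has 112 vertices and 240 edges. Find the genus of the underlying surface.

5

Every face is a square and each edge borders two faces, so 4F = 2·240, giving F = 120.
χ = V − E + F = 112 − 240 + 120 = -8.
For a closed orientable surface χ = 2 − 2g, so g = (2 − (-8))/2 = 5.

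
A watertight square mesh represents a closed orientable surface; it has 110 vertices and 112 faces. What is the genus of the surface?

Every face is a square, so 2E = 4·112 = 448, giving E = 224.
χ = V − E + F = 110 − 224 + 112 = -2.
For a closed orientable surface χ = 2 − 2g, so g = (2 − (-2))/2 = 2.

2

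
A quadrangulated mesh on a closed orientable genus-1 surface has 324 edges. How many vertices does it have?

162

χ = 2 − 2·1 = 0, and every face is a square so 4F = 2E.
F = 2E/4 = 162. Then V = 0 + E − F = 0 + 324 − 162 = 162.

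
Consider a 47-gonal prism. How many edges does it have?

A prism on an n-gon has two n-gon bases and n rectangular sides: V = 2·47 = 94, E = 3·47 = 141, F = 47 + 2 = 49.

141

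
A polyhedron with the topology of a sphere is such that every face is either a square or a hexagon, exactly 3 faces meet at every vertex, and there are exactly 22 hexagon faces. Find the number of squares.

6

Let x be the number of squares; then F = 22 + x.
Edge–face incidences: 2E = 6·22 + 4·x = 132 + 4x.
Every vertex has degree 3, so 3V = 2E.
Euler: V − E + F = 2 ⇒ (2E)/3 − E + (22 + x) = 2.
Multiply by 6: 2·(2E) − 3·(2E) + 6·(22 + x) = 12, i.e. 132 + 6x − (132 + 4x) = 12.
Collecting terms: 2x = 12, so x = 6.
Then 2E = 132 + 4·6 = 156, so E = 78, V = 2E/3 = 52, F = 22 + 6 = 28.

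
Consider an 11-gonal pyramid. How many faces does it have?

12

A pyramid on an n-gon base has one n-gon and n triangles: V = 11 + 1 = 12, E = 2·11 = 22, F = 11 + 1 = 12.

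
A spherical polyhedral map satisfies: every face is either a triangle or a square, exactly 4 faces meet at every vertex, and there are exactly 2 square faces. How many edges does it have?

Let x be the number of triangles; then F = 2 + x.
Edge–face incidences: 2E = 4·2 + 3·x = 8 + 3x.
Every vertex has degree 4, so 4V = 2E.
Euler: V − E + F = 2 ⇒ (2E)/4 − E + (2 + x) = 2.
Multiply by 8: 2·(2E) − 4·(2E) + 8·(2 + x) = 16, i.e. 16 + 8x − 2·(8 + 3x) = 16.
Collecting terms: 2x = 16, so x = 8.
Then 2E = 8 + 3·8 = 32, so E = 16, V = 2E/4 = 8, F = 2 + 8 = 10.

16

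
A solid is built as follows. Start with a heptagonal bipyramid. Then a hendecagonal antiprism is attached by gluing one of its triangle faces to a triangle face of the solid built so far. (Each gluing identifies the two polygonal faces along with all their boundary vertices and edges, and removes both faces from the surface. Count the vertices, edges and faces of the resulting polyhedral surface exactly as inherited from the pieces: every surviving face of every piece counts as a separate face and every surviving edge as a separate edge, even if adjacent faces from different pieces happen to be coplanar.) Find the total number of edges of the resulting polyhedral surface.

A heptagonal bipyramid: V=9, E=21, F=14.
Attach a hendecagonal antiprism (V=22, E=44, F=24) along a 3-gon: merge 3 vertices and 3 edges, delete both glued faces → V=28, E=62, F=36.
Check: V − E + F = 28 − 62 + 36 = 2.

62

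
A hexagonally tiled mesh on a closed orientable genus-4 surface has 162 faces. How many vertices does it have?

χ = 2 − 2·4 = -6, and every face is a hexagon so 6F = 2E.
E = 6·162/2 = 486. Then V = -6 + E − F = -6 + 486 − 162 = 318.

318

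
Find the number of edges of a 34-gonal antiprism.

136

An antiprism on an n-gon has two n-gon caps and 2n triangles: V = 2·34 = 68, E = 4·34 = 136, F = 2·34 + 2 = 70.
Check: V − E + F = 68 − 136 + 70 = 2.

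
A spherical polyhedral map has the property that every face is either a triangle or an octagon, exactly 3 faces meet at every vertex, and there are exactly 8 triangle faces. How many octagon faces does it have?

6

Let x be the number of octagons; then F = 8 + x.
Edge–face incidences: 2E = 3·8 + 8·x = 24 + 8x.
Every vertex has degree 3, so 3V = 2E.
Euler: V − E + F = 2 ⇒ (2E)/3 − E + (8 + x) = 2.
Multiply by 6: 2·(2E) − 3·(2E) + 6·(8 + x) = 12, i.e. 48 + 6x − (24 + 8x) = 12.
Collecting terms: −2x + 24 = 12, so −2x = −12, so x = 6.
Then 2E = 24 + 8·6 = 72, so E = 36, V = 2E/3 = 24, F = 8 + 6 = 14.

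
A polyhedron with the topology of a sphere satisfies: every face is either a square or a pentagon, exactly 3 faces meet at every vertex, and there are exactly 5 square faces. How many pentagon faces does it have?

2

Let x be the number of pentagons; then F = 5 + x.
Edge–face incidences: 2E = 4·5 + 5·x = 20 + 5x.
Every vertex has degree 3, so 3V = 2E.
Euler: V − E + F = 2 ⇒ (2E)/3 − E + (5 + x) = 2.
Multiply by 6: 2·(2E) − 3·(2E) + 6·(5 + x) = 12, i.e. 30 + 6x − (20 + 5x) = 12.
Collecting terms: x + 10 = 12, so x = 2.
Then 2E = 20 + 5·2 = 30, so E = 15, V = 2E/3 = 10, F = 5 + 2 = 7.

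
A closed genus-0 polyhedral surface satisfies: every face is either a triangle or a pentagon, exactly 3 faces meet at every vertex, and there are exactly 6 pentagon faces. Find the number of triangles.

Let x be the number of triangles; then F = 6 + x.
Edge–face incidences: 2E = 5·6 + 3·x = 30 + 3x.
Every vertex has degree 3, so 3V = 2E.
Euler: V − E + F = 2 ⇒ (2E)/3 − E + (6 + x) = 2.
Multiply by 6: 2·(2E) − 3·(2E) + 6·(6 + x) = 12, i.e. 36 + 6x − (30 + 3x) = 12.
Collecting terms: 3x + 6 = 12, so 3x = 6, so x = 2.
Then 2E = 30 + 3·2 = 36, so E = 18, V = 2E/3 = 12, F = 6 + 2 = 8.

2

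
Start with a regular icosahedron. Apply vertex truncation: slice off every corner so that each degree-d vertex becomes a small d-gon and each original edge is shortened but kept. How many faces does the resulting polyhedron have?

32

The base solid has V = 12, E = 30, F = 20.
Truncation replaces each original edge-end by a new vertex, so V′ = 2E = 60.
Each original edge survives, and each old vertex of degree d contributes d new edges; summing degrees gives Σd = 2E, so E′ = E + 2E = 3E = 90.
Each original face survives and each original vertex becomes one new face: F′ = F + V = 32.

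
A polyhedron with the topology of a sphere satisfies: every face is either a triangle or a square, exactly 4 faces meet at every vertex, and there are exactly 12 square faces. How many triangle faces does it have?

Let x be the number of triangles; then F = 12 + x.
Edge–face incidences: 2E = 4·12 + 3·x = 48 + 3x.
Every vertex has degree 4, so 4V = 2E.
Euler: V − E + F = 2 ⇒ (2E)/4 − E + (12 + x) = 2.
Multiply by 8: 2·(2E) − 4·(2E) + 8·(12 + x) = 16, i.e. 96 + 8x − 2·(48 + 3x) = 16.
Collecting terms: 2x = 16, so x = 8.
Then 2E = 48 + 3·8 = 72, so E = 36, V = 2E/4 = 18, F = 12 + 8 = 20.

8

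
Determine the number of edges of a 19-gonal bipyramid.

A bipyramid over an n-gon has 2n triangular faces and n + 2 vertices: V = 19 + 2 = 21, E = 3·19 = 57, F = 2·19 = 38.

57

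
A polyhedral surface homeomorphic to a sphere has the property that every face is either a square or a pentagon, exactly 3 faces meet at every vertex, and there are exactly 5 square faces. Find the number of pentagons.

2

Let x be the number of pentagons; then F = 5 + x.
Edge–face incidences: 2E = 4·5 + 5·x = 20 + 5x.
Every vertex has degree 3, so 3V = 2E.
Euler: V − E + F = 2 ⇒ (2E)/3 − E + (5 + x) = 2.
Multiply by 6: 2·(2E) − 3·(2E) + 6·(5 + x) = 12, i.e. 30 + 6x − (20 + 5x) = 12.
Collecting terms: x + 10 = 12, so x = 2.
Then 2E = 20 + 5·2 = 30, so E = 15, V = 2E/3 = 10, F = 5 + 2 = 7.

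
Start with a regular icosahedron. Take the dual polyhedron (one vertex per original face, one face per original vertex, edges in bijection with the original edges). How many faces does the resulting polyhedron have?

The base solid has V = 12, E = 30, F = 20.
The dual swaps V and F and preserves E: V′ = F = 20, E′ = E = 30, F′ = V = 12.

12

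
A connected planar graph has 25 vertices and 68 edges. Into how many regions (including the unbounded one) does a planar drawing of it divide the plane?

45

Euler's formula for a connected plane graph: V − E + F = 2, so F = 2 − 25 + 68 = 45.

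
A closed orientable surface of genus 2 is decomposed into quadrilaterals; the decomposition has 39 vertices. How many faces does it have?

41

χ = 2 − 2·2 = -2, and every face is a square so 4F = 2E.
V − E + F = -2 with E = 4F/2 gives 39 − (4/2 − 1)·F = -2, so F = 41 and E = 82.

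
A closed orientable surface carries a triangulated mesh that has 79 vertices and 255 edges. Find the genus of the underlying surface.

4

Every face is a triangle and each edge borders two faces, so 3F = 2·255, giving F = 170.
χ = V − E + F = 79 − 255 + 170 = -6.
For a closed orientable surface χ = 2 − 2g, so g = (2 − (-6))/2 = 4.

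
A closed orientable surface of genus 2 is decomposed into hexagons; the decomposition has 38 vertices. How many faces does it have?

20

χ = 2 − 2·2 = -2, and every face is a hexagon so 6F = 2E.
V − E + F = -2 with E = 6F/2 gives 38 − (6/2 − 1)·F = -2, so F = 20 and E = 60.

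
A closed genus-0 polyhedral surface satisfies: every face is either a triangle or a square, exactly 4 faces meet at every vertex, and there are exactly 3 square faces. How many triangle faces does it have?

8

Let x be the number of triangles; then F = 3 + x.
Edge–face incidences: 2E = 4·3 + 3·x = 12 + 3x.
Every vertex has degree 4, so 4V = 2E.
Euler: V − E + F = 2 ⇒ (2E)/4 − E + (3 + x) = 2.
Multiply by 8: 2·(2E) − 4·(2E) + 8·(3 + x) = 16, i.e. 24 + 8x − 2·(12 + 3x) = 16.
Collecting terms: 2x = 16, so x = 8.
Then 2E = 12 + 3·8 = 36, so E = 18, V = 2E/4 = 9, F = 3 + 8 = 11.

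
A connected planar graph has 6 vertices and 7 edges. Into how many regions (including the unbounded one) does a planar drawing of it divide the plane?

3

Euler's formula for a connected plane graph: V − E + F = 2, so F = 2 − 6 + 7 = 3.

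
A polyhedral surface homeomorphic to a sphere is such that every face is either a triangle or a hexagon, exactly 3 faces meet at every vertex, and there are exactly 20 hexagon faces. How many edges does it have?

Let x be the number of triangles; then F = 20 + x.
Edge–face incidences: 2E = 6·20 + 3·x = 120 + 3x.
Every vertex has degree 3, so 3V = 2E.
Euler: V − E + F = 2 ⇒ (2E)/3 − E + (20 + x) = 2.
Multiply by 6: 2·(2E) − 3·(2E) + 6·(20 + x) = 12, i.e. 120 + 6x − (120 + 3x) = 12.
Collecting terms: 3x = 12, so x = 4.
Then 2E = 120 + 3·4 = 132, so E = 66, V = 2E/3 = 44, F = 20 + 4 = 24.

66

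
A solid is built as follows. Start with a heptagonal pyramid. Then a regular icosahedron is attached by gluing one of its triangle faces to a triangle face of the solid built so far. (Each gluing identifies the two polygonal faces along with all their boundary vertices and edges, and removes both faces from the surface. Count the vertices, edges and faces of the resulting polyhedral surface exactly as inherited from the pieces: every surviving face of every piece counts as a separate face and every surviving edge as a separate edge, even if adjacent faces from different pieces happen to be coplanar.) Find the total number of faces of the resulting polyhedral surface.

A heptagonal pyramid: V=8, E=14, F=8.
Attach a regular icosahedron (V=12, E=30, F=20) along a 3-gon: merge 3 vertices and 3 edges, delete both glued faces → V=17, E=41, F=26.
Check: V − E + F = 17 − 41 + 26 = 2.

26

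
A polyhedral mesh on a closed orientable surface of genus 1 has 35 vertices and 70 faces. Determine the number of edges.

For a closed orientable surface of genus 1, χ = 2 − 2·1 = 0.
E = V + F − (0) = 35 + 70 − (0) = 105.

105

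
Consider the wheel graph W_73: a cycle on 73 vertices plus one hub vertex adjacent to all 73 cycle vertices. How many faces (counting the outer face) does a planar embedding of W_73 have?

W_73 has V = 73 + 1 = 74 vertices and E = 2·73 = 146 edges.
By Euler's formula F = 2 − V + E = 2 − 74 + 146 = 74.

74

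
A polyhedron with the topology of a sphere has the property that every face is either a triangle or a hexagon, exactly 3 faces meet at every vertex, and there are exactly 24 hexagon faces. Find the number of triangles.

Let x be the number of triangles; then F = 24 + x.
Edge–face incidences: 2E = 6·24 + 3·x = 144 + 3x.
Every vertex has degree 3, so 3V = 2E.
Euler: V − E + F = 2 ⇒ (2E)/3 − E + (24 + x) = 2.
Multiply by 6: 2·(2E) − 3·(2E) + 6·(24 + x) = 12, i.e. 144 + 6x − (144 + 3x) = 12.
Collecting terms: 3x = 12, so x = 4.
Then 2E = 144 + 3·4 = 156, so E = 78, V = 2E/3 = 52, F = 24 + 4 = 28.

4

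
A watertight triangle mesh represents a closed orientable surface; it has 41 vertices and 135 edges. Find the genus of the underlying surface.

3

Every face is a triangle and each edge borders two faces, so 3F = 2·135, giving F = 90.
χ = V − E + F = 41 − 135 + 90 = -4.
For a closed orientable surface χ = 2 − 2g, so g = (2 − (-4))/2 = 3.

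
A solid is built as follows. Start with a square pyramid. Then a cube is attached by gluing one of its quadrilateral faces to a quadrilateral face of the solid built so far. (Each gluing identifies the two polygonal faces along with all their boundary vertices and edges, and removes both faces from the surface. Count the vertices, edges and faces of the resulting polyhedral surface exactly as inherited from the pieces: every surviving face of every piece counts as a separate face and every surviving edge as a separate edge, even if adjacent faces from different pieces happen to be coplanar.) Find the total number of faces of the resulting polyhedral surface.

9

A square pyramid: V=5, E=8, F=5.
Attach a cube (V=8, E=12, F=6) along a 4-gon: merge 4 vertices and 4 edges, delete both glued faces → V=9, E=16, F=9.
Check: V − E + F = 9 − 16 + 9 = 2.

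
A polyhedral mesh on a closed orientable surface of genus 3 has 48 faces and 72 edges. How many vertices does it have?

20

For a closed orientable surface of genus 3, χ = 2 − 2·3 = -4.
V = -4 + E − F = -4 + 72 − 48 = 20.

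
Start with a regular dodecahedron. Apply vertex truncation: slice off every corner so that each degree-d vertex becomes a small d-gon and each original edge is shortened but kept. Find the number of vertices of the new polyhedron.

60

The base solid has V = 20, E = 30, F = 12.
Truncation replaces each original edge-end by a new vertex, so V′ = 2E = 60.
Each original edge survives, and each old vertex of degree d contributes d new edges; summing degrees gives Σd = 2E, so E′ = E + 2E = 3E = 90.
Each original face survives and each original vertex becomes one new face: F′ = F + V = 32.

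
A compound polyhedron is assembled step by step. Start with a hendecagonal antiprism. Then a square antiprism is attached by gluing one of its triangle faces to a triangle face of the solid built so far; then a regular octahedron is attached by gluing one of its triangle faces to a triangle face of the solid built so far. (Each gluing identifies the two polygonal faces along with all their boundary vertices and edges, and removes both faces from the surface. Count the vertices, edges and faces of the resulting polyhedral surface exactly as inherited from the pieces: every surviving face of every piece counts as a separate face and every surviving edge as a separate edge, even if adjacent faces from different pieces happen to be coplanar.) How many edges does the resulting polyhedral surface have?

A hendecagonal antiprism: V=22, E=44, F=24.
Attach a square antiprism (V=8, E=16, F=10) along a 3-gon: merge 3 vertices and 3 edges, delete both glued faces → V=27, E=57, F=32.
Attach a regular octahedron (V=6, E=12, F=8) along a 3-gon: merge 3 vertices and 3 edges, delete both glued faces → V=30, E=66, F=38.
Check: V − E + F = 30 − 66 + 38 = 2.

66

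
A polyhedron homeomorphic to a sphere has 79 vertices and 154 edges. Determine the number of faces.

Here V − E + F = 2.
F = 2 − V + E = 2 − 79 + 154 = 77.

77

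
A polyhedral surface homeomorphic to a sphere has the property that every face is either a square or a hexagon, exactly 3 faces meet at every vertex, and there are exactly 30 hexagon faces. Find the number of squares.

Let x be the number of squares; then F = 30 + x.
Edge–face incidences: 2E = 6·30 + 4·x = 180 + 4x.
Every vertex has degree 3, so 3V = 2E.
Euler: V − E + F = 2 ⇒ (2E)/3 − E + (30 + x) = 2.
Multiply by 6: 2·(2E) − 3·(2E) + 6·(30 + x) = 12, i.e. 180 + 6x − (180 + 4x) = 12.
Collecting terms: 2x = 12, so x = 6.
Then 2E = 180 + 4·6 = 204, so E = 102, V = 2E/3 = 68, F = 30 + 6 = 36.

6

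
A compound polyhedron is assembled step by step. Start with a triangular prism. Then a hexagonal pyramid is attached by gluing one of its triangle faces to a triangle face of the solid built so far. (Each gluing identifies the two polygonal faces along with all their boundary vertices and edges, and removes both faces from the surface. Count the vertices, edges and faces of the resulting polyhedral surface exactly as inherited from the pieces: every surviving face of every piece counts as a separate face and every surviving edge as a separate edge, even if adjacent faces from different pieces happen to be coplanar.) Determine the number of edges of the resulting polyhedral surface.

A triangular prism: V=6, E=9, F=5.
Attach a hexagonal pyramid (V=7, E=12, F=7) along a 3-gon: merge 3 vertices and 3 edges, delete both glued faces → V=10, E=18, F=10.
Check: V − E + F = 10 − 18 + 10 = 2.

18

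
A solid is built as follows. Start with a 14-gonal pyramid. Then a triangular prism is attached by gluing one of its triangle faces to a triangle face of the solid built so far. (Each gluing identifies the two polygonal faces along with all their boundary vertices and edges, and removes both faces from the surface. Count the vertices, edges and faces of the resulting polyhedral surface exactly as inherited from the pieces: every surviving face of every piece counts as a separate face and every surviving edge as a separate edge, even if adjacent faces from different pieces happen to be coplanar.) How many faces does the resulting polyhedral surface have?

18

A 14-gonal pyramid: V=15, E=28, F=15.
Attach a triangular prism (V=6, E=9, F=5) along a 3-gon: merge 3 vertices and 3 edges, delete both glued faces → V=18, E=34, F=18.
Check: V − E + F = 18 − 34 + 18 = 2.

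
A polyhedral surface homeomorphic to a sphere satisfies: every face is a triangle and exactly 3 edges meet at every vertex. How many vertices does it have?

4

Each face has 3 edges and each edge borders two faces, so 2E = 3F.
Each vertex has degree 3, so 3V = 2E and hence V = 3F/3.
Euler: V − E + F = 2 ⇒ (3F/3) − (3F/2) + F = 2.
Multiply by 6: (6 − 9 + 6)F = 12, i.e. 3F = 12.
So F = 4, E = 3·4/2 = 6, V = 3·4/3 = 4.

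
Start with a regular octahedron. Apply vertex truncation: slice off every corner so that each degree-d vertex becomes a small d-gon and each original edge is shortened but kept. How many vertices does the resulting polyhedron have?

24

The base solid has V = 6, E = 12, F = 8.
Truncation replaces each original edge-end by a new vertex, so V′ = 2E = 24.
Each original edge survives, and each old vertex of degree d contributes d new edges; summing degrees gives Σd = 2E, so E′ = E + 2E = 3E = 36.
Each original face survives and each original vertex becomes one new face: F′ = F + V = 14.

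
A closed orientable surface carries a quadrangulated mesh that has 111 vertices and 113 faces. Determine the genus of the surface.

Every face is a square, so 2E = 4·113 = 452, giving E = 226.
χ = V − E + F = 111 − 226 + 113 = -2.
For a closed orientable surface χ = 2 − 2g, so g = (2 − (-2))/2 = 2.

2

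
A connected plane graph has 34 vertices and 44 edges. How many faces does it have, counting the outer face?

12

Euler's formula for a connected plane graph: V − E + F = 2, so F = 2 − 34 + 44 = 12.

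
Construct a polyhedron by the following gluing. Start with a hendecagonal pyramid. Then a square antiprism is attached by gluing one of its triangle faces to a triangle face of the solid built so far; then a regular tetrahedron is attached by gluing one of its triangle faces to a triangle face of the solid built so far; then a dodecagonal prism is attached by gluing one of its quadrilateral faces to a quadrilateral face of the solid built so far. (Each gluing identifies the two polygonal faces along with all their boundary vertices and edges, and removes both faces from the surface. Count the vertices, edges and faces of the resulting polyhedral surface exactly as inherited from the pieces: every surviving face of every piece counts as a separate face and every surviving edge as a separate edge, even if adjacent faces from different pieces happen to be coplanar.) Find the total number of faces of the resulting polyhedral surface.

A hendecagonal pyramid: V=12, E=22, F=12.
Attach a square antiprism (V=8, E=16, F=10) along a 3-gon: merge 3 vertices and 3 edges, delete both glued faces → V=17, E=35, F=20.
Attach a regular tetrahedron (V=4, E=6, F=4) along a 3-gon: merge 3 vertices and 3 edges, delete both glued faces → V=18, E=38, F=22.
Attach a dodecagonal prism (V=24, E=36, F=14) along a 4-gon: merge 4 vertices and 4 edges, delete both glued faces → V=38, E=70, F=34.
Check: V − E + F = 38 − 70 + 34 = 2.

34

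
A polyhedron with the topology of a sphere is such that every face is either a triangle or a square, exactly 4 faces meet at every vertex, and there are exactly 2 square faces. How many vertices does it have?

Let x be the number of triangles; then F = 2 + x.
Edge–face incidences: 2E = 4·2 + 3·x = 8 + 3x.
Every vertex has degree 4, so 4V = 2E.
Euler: V − E + F = 2 ⇒ (2E)/4 − E + (2 + x) = 2.
Multiply by 8: 2·(2E) − 4·(2E) + 8·(2 + x) = 16, i.e. 16 + 8x − 2·(8 + 3x) = 16.
Collecting terms: 2x = 16, so x = 8.
Then 2E = 8 + 3·8 = 32, so E = 16, V = 2E/4 = 8, F = 2 + 8 = 10.

8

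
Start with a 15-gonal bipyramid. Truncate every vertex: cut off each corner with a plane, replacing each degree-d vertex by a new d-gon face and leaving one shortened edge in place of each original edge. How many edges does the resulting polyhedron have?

135

The base solid has V = 17, E = 45, F = 30.
Truncation replaces each original edge-end by a new vertex, so V′ = 2E = 90.
Each original edge survives, and each old vertex of degree d contributes d new edges; summing degrees gives Σd = 2E, so E′ = E + 2E = 3E = 135.
Each original face survives and each original vertex becomes one new face: F′ = F + V = 47.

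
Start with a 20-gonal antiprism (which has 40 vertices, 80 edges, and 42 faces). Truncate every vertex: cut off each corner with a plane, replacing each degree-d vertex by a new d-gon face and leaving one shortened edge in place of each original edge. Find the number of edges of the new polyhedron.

240

Truncation replaces each original edge-end by a new vertex, so V′ = 2E = 160.
Each original edge survives, and each old vertex of degree d contributes d new edges; summing degrees gives Σd = 2E, so E′ = E + 2E = 3E = 240.
Each original face survives and each original vertex becomes one new face: F′ = F + V = 82.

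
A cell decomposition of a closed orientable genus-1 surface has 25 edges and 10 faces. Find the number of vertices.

15

For a closed orientable surface of genus 1, χ = 2 − 2·1 = 0.
V = 0 + E − F = 0 + 25 − 10 = 15.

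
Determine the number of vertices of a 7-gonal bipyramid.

9

A bipyramid over an n-gon has 2n triangular faces and n + 2 vertices: V = 7 + 2 = 9, E = 3·7 = 21, F = 2·7 = 14.
Check: V − E + F = 9 − 21 + 14 = 2.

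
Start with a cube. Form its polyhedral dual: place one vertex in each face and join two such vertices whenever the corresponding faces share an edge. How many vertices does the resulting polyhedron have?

6

The base solid has V = 8, E = 12, F = 6.
The dual swaps V and F and preserves E: V′ = F = 6, E′ = E = 12, F′ = V = 8.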